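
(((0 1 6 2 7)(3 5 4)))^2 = (0 6 7 1 2)(3 4 5)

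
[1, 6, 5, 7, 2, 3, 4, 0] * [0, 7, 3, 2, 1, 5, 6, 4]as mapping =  [0→7, 1→6, 2→5, 3→4, 4→3, 5→2, 6→1, 7→0]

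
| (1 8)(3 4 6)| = 6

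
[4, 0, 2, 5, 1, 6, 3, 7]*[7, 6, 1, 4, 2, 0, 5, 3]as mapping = [0→2, 1→7, 2→1, 3→0, 4→6, 5→5, 6→4, 7→3]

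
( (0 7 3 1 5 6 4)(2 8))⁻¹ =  (0 4 6 5 1 3 7)(2 8)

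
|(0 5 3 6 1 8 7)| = 7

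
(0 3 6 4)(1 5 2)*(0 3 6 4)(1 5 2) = (0 6)(1 2 5)(3 4)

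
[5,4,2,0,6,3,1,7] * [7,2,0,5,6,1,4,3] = [1,6,0,7,4,5,2,3]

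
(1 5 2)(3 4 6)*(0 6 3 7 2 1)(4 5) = (0 6 7 2)(1 4 3 5)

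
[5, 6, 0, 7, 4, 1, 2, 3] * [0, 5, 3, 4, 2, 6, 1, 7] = [6, 1, 0, 7, 2, 5, 3, 4]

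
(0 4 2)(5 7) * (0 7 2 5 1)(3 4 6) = (0 6 3 4 5 2 7 1)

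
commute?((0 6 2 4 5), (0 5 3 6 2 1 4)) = no:(0 6 2 4 5) * (0 5 3 6 2 1 4) = (0 2)(1 4 3 6), (0 5 3 6 2 1 4) * (0 6 2 4 5) = (1 5 3 2)(4 6)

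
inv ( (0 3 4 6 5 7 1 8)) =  (0 8 1 7 5 6 4 3)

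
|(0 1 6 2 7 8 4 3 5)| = 9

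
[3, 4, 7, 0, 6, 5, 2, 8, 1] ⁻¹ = [3, 8, 6, 0, 1, 5, 4, 2, 7] 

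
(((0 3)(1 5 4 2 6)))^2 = (1 4 6 5 2)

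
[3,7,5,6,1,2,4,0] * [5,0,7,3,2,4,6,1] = [3,1,4,6,0,7,2,5]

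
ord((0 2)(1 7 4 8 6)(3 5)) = 10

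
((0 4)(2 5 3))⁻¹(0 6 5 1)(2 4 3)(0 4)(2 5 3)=(0 2 5)(1 4 6 3)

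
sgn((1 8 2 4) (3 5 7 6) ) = 1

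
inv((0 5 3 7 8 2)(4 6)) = (0 2 8 7 3 5)(4 6)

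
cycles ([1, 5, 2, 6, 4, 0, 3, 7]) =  (0 1 5)(3 6)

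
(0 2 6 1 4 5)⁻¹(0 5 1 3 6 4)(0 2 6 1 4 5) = (0 4 3 1 5 2)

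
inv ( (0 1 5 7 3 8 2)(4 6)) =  (0 2 8 3 7 5 1)(4 6)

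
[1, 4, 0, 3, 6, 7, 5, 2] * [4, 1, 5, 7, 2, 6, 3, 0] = [1, 2, 4, 7, 3, 0, 6, 5]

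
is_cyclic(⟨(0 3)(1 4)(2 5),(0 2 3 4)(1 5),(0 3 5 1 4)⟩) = no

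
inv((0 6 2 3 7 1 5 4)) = (0 4 5 1 7 3 2 6)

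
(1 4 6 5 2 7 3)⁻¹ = (1 3 7 2 5 6 4)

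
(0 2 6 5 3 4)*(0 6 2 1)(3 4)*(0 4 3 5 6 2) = (0 1 4 2)(3 5)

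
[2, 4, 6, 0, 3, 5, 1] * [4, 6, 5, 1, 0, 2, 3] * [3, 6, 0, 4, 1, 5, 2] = [5, 3, 4, 1, 6, 0, 2] 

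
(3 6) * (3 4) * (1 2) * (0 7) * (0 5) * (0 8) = (0 7 5 8) (1 2) (3 6 4) 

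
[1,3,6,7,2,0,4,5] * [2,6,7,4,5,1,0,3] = [6,4,0,3,7,2,5,1]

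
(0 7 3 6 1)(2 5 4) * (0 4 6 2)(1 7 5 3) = (0 5 6 7 1 4)(2 3)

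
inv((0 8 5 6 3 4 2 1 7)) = (0 7 1 2 4 3 6 5 8)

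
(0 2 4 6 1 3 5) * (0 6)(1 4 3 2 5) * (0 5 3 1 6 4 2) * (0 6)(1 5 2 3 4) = (0 4 2 5 1 6 3)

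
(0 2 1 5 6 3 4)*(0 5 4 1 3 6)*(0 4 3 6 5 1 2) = (1 3 2 6 5 4)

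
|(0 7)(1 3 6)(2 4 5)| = 6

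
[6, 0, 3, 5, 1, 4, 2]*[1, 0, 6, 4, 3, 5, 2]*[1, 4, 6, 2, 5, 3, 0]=[6, 4, 5, 3, 1, 2, 0]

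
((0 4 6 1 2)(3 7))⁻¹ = (0 2 1 6 4)(3 7)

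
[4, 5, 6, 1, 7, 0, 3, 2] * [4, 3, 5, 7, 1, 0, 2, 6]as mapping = [0→1, 1→0, 2→2, 3→3, 4→6, 5→4, 6→7, 7→5]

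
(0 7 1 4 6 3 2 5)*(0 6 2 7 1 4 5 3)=(0 1 5 6)(2 3 7 4)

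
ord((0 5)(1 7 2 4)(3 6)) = 4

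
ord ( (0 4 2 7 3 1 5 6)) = 8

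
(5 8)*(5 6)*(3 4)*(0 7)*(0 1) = (0 7 1) (3 4) (5 8 6) 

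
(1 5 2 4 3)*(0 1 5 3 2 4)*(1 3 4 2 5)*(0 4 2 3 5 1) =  (0 5 3)(1 2 4)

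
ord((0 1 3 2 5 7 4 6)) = 8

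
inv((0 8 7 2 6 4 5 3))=(0 3 5 4 6 2 7 8)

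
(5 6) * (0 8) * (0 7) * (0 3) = (0 8 7 3)(5 6)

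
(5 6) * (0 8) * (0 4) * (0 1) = (0 8 4 1) (5 6) 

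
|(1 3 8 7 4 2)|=6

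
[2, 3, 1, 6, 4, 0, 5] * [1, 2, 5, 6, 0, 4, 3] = [5, 6, 2, 3, 0, 1, 4]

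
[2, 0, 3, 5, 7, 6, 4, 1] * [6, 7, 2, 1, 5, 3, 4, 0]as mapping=[0→2, 1→6, 2→1, 3→3, 4→0, 5→4, 6→5, 7→7]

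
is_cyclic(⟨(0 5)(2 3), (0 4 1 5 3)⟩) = no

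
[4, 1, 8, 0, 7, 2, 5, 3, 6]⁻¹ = [3, 1, 5, 7, 0, 6, 8, 4, 2]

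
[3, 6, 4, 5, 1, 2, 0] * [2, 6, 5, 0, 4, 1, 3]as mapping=[0→0, 1→3, 2→4, 3→1, 4→6, 5→5, 6→2]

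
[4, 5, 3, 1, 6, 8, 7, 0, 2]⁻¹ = [7, 3, 8, 2, 0, 1, 4, 6, 5]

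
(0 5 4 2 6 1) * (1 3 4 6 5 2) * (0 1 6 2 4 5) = (0 4 6 3 5 2)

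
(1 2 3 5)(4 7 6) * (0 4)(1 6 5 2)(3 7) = (0 4 3 2 7 5 6)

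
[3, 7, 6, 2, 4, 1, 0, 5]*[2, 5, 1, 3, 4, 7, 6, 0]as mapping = [0→3, 1→0, 2→6, 3→1, 4→4, 5→5, 6→2, 7→7]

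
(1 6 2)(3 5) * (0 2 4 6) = (0 2 1)(3 5)(4 6)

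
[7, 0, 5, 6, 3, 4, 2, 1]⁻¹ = [1, 7, 6, 4, 5, 2, 3, 0]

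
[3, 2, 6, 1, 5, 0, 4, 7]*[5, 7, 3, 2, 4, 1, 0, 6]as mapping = [0→2, 1→3, 2→0, 3→7, 4→1, 5→5, 6→4, 7→6]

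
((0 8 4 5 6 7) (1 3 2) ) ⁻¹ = (0 7 6 5 4 8) (1 2 3) 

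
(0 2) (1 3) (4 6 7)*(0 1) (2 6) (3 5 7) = (0 6 3) (1 5 7 4 2) 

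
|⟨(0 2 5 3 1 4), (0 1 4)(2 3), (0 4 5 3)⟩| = 720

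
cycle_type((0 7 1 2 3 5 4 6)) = 8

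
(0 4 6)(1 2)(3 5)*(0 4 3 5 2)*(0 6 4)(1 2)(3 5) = (0 5 3 1 6)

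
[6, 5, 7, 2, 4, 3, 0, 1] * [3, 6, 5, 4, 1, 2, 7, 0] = [7, 2, 0, 5, 1, 4, 3, 6]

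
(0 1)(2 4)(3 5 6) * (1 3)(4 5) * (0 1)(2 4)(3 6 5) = (0 6)(2 3)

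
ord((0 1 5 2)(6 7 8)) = 12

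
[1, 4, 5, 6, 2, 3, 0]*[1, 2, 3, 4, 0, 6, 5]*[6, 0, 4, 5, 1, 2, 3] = [4, 6, 3, 2, 5, 1, 0]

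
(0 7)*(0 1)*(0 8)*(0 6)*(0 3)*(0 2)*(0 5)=(0 7 1 8 6 3 2 5)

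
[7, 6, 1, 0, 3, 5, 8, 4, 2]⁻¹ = [3, 2, 8, 4, 7, 5, 1, 0, 6]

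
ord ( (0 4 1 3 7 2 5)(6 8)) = 14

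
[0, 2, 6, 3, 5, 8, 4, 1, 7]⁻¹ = [0, 7, 1, 3, 6, 4, 2, 8, 5]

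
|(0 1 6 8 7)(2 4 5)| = 15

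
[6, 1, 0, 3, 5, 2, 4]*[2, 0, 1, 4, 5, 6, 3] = [3, 0, 2, 4, 6, 1, 5]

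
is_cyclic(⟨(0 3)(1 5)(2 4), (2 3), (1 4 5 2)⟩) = no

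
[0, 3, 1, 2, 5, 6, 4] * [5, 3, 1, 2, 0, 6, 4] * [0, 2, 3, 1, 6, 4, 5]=[4, 3, 1, 2, 5, 6, 0]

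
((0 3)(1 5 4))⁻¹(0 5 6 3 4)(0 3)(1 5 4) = (0 1 3 4 6)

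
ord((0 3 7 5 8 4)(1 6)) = 6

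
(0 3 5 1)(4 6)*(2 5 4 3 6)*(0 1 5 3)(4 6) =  (0 4 2 3 6)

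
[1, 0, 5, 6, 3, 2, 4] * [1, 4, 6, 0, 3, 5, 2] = [4, 1, 5, 2, 0, 6, 3]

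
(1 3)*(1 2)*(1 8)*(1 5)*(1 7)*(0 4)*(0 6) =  (0 4 6)(1 3 2 8 5 7)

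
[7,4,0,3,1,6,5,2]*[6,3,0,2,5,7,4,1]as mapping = [0→1,1→5,2→6,3→2,4→3,5→4,6→7,7→0]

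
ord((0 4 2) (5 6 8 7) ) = 12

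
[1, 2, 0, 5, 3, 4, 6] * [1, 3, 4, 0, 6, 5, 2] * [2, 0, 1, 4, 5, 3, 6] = [4, 5, 0, 3, 2, 6, 1]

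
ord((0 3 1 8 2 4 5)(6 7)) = 14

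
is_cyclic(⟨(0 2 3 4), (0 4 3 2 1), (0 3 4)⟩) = no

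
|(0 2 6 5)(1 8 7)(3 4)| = 12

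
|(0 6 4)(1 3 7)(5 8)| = 6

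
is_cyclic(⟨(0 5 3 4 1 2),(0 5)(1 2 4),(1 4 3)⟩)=no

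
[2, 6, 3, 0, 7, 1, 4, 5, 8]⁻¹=[3, 5, 0, 2, 6, 7, 1, 4, 8]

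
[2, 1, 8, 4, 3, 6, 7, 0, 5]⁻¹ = [7, 1, 0, 4, 3, 8, 5, 6, 2]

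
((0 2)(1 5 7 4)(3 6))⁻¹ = (0 2)(1 4 7 5)(3 6)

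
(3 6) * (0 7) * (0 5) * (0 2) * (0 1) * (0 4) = (0 7 5 2 1 4)(3 6)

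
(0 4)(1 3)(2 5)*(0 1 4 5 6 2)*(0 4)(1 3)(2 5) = (0 2 6 5 4 3)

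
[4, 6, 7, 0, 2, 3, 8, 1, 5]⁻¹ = [3, 7, 4, 5, 0, 8, 1, 2, 6]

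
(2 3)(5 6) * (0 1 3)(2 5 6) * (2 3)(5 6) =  (0 1 2)(3 6 5)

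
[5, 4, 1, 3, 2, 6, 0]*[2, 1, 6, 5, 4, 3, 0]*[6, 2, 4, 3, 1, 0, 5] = [3, 1, 2, 0, 5, 6, 4]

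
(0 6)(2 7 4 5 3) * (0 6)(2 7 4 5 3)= (2 4 3 7 5)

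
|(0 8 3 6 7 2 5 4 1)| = 9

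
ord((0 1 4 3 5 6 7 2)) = 8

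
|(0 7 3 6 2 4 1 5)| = 8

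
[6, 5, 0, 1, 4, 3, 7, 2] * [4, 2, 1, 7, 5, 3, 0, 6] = [0, 3, 4, 2, 5, 7, 6, 1]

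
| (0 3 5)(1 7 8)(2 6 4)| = 3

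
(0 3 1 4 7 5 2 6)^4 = (0 7)(1 2)(3 5)(4 6)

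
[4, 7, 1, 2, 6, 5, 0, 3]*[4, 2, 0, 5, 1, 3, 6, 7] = [1, 7, 2, 0, 6, 3, 4, 5]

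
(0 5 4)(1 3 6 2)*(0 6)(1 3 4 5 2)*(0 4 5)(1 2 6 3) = (0 6 2 1 5)(3 4)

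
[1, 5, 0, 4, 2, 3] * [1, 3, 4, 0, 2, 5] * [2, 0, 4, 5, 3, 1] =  [5, 1, 0, 4, 3, 2]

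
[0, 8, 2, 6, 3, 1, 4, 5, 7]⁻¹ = [0, 5, 2, 4, 6, 7, 3, 8, 1]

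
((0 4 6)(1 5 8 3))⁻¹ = (0 6 4)(1 3 8 5)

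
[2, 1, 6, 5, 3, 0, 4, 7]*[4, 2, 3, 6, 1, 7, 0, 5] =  [3, 2, 0, 7, 6, 4, 1, 5]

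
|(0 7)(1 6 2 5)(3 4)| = 4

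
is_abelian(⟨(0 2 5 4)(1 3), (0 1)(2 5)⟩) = no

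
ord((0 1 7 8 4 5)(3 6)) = 6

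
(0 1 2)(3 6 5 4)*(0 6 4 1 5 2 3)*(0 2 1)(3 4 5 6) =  (0 6 1 4 2 3 5)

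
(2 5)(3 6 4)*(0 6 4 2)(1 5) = (0 6 2 1 5)(3 4)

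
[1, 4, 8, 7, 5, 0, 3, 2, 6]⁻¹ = [5, 0, 7, 6, 1, 4, 8, 3, 2]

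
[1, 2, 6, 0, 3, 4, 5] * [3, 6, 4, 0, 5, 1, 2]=[6, 4, 2, 3, 0, 5, 1]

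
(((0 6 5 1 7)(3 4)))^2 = (0 5 7 6 1)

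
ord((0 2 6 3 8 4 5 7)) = 8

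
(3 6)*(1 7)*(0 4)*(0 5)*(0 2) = (0 4 5 2)(1 7)(3 6)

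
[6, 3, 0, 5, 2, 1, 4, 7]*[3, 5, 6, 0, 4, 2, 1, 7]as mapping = [0→1, 1→0, 2→3, 3→2, 4→6, 5→5, 6→4, 7→7]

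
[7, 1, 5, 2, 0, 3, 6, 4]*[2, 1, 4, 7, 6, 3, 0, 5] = [5, 1, 3, 4, 2, 7, 0, 6]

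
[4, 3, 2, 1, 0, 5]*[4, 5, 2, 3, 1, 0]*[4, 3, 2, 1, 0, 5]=[3, 1, 2, 5, 0, 4]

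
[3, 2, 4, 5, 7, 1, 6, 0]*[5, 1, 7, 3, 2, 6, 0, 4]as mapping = [0→3, 1→7, 2→2, 3→6, 4→4, 5→1, 6→0, 7→5]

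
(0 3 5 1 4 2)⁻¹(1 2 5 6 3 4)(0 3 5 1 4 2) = (0 1 6 5 2 4)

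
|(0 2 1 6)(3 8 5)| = 12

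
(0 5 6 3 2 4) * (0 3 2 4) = (0 5 6 2)(3 4)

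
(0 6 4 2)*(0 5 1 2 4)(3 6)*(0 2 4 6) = (0 3)(1 4 6 2 5)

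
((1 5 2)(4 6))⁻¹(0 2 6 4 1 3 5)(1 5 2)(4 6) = (0 1 4 6 5 3 2)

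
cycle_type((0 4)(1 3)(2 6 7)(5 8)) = 2^3.3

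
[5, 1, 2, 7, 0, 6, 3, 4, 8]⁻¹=[4, 1, 2, 6, 7, 0, 5, 3, 8]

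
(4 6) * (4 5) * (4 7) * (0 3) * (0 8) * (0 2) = (0 3 8 2) (4 6 5 7) 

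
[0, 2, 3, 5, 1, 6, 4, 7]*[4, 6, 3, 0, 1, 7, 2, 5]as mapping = [0→4, 1→3, 2→0, 3→7, 4→6, 5→2, 6→1, 7→5]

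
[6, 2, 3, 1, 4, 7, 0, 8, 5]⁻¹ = [6, 3, 1, 2, 4, 8, 0, 5, 7]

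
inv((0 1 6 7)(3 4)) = (0 7 6 1)(3 4)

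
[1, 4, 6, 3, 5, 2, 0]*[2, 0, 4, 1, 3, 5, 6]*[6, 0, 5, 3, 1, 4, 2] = [6, 3, 2, 0, 4, 1, 5]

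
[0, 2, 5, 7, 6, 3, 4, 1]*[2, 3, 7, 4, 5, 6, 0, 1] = [2, 7, 6, 1, 0, 4, 5, 3]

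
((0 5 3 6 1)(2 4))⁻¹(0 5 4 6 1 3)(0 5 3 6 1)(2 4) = (0 6 5 3 2 1)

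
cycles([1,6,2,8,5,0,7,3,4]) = (0 1 6 7 3 8 4 5) 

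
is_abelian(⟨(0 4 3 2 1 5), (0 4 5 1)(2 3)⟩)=no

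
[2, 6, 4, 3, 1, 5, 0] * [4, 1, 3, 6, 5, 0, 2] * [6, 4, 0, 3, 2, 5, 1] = [3, 0, 5, 1, 4, 6, 2]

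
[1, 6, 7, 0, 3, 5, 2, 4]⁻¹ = [3, 0, 6, 4, 7, 5, 1, 2]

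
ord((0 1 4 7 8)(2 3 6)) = 15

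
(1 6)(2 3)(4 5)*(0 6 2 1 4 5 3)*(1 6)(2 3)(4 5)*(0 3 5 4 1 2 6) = (0 2 3)(1 5)(4 6)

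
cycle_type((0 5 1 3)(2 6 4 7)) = 4^2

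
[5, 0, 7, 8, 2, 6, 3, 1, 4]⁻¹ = [1, 7, 4, 6, 8, 0, 5, 2, 3]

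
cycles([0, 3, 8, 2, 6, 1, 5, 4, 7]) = (1 3 2 8 7 4 6 5)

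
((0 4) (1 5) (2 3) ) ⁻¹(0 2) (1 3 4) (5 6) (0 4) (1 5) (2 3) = (0 5 2) (1 6) (3 4) 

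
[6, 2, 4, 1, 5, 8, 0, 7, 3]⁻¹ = [6, 3, 1, 8, 2, 4, 0, 7, 5]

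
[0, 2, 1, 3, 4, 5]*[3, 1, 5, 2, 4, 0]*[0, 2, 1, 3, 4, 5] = [3, 5, 2, 1, 4, 0]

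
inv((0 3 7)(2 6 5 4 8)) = (0 7 3)(2 8 4 5 6)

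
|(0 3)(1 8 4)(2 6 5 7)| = 12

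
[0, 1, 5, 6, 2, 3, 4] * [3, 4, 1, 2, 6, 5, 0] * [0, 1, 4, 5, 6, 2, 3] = [5, 6, 2, 0, 1, 4, 3]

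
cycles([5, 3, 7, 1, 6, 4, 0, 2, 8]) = (0 5 4 6)(1 3)(2 7)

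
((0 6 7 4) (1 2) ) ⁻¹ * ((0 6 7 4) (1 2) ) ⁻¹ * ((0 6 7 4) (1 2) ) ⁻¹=(0 6 7 4) (1 2) 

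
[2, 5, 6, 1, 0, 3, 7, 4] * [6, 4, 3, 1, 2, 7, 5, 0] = [3, 7, 5, 4, 6, 1, 0, 2]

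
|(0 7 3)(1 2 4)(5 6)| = 6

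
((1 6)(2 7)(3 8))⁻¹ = (1 6)(2 7)(3 8)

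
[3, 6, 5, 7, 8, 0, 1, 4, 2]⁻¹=[5, 6, 8, 0, 7, 2, 1, 3, 4]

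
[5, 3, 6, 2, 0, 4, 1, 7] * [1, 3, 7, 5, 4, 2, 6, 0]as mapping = [0→2, 1→5, 2→6, 3→7, 4→1, 5→4, 6→3, 7→0]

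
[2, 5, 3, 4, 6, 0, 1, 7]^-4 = [4, 2, 6, 1, 5, 3, 0, 7]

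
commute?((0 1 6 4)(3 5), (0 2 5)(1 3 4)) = no:(0 1 6 4)(3 5) * (0 2 5)(1 3 4) = (0 3)(1 6)(2 5 4), (0 2 5)(1 3 4) * (0 1 6 4)(3 5) = (0 2 3)(1 5)(4 6)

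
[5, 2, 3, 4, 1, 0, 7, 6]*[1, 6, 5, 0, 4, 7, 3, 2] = [7, 5, 0, 4, 6, 1, 2, 3]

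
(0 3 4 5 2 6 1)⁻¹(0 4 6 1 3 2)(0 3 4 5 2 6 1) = (0 4 6 3 5 1)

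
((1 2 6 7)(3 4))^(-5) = (1 7 6 2)(3 4)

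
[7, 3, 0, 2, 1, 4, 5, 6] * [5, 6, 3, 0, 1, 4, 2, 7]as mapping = [0→7, 1→0, 2→5, 3→3, 4→6, 5→1, 6→4, 7→2]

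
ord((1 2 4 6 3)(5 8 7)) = 15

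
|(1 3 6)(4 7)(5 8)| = 6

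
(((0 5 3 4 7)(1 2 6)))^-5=(1 2 6)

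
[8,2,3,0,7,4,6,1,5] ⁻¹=[3,7,1,2,5,8,6,4,0] 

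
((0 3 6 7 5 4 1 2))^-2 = (0 1 5 6)(2 4 7 3)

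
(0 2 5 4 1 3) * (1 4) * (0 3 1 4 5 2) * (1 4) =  (1 4 5)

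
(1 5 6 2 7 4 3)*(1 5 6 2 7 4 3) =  (1 6 7 3 5 2 4)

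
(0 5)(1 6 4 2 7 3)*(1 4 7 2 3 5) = (0 1 6 7 5)(3 4)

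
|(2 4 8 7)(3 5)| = 4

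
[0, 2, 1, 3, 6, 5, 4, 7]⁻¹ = [0, 2, 1, 3, 6, 5, 4, 7]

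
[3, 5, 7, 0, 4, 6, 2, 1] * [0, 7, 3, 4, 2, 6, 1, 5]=[4, 6, 5, 0, 2, 1, 3, 7]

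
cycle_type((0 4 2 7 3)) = 5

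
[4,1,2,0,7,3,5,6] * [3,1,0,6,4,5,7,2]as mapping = [0→4,1→1,2→0,3→3,4→2,5→6,6→5,7→7]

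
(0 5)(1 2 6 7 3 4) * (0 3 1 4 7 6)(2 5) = (0 2)(1 5 3 7)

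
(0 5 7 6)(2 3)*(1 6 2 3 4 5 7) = (0 7 2 4 5 1 6)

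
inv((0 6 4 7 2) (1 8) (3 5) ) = (0 2 7 4 6) (1 8) (3 5) 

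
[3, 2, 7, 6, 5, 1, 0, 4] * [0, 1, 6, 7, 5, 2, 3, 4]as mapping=[0→7, 1→6, 2→4, 3→3, 4→2, 5→1, 6→0, 7→5]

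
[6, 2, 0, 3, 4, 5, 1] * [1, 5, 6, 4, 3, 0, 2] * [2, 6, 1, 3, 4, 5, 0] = [1, 0, 6, 4, 3, 2, 5]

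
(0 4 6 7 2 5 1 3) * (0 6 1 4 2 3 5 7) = (0 2 7 3 6)(1 5 4)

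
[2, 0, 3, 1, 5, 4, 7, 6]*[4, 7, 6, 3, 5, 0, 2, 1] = [6, 4, 3, 7, 0, 5, 1, 2]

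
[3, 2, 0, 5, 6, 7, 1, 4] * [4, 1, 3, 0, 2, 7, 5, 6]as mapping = [0→0, 1→3, 2→4, 3→7, 4→5, 5→6, 6→1, 7→2]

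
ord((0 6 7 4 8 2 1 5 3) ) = 9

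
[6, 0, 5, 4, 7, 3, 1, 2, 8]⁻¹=[1, 6, 7, 5, 3, 2, 0, 4, 8]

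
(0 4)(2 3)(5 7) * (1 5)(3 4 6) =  (0 6 3 2 4)(1 5 7)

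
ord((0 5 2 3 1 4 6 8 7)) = 9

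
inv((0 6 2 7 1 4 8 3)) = (0 3 8 4 1 7 2 6)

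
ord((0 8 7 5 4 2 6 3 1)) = 9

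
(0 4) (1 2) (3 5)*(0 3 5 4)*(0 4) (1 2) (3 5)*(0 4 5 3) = (0 5) (3 4) 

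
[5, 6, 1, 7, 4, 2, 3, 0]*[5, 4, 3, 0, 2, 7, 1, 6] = [7, 1, 4, 6, 2, 3, 0, 5]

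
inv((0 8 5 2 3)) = (0 3 2 5 8)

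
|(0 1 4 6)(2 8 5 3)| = 4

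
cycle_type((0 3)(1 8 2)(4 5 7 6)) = 2.3.4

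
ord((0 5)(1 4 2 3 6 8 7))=14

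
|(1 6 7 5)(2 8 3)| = 12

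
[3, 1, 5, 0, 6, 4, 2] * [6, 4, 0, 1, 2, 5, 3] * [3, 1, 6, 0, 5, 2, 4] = [1, 5, 2, 4, 0, 6, 3]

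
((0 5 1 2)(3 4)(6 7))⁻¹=(0 2 1 5)(3 4)(6 7)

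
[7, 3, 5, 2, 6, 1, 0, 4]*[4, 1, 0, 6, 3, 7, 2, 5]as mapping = [0→5, 1→6, 2→7, 3→0, 4→2, 5→1, 6→4, 7→3]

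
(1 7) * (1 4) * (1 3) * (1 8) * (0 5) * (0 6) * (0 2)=(0 5 6 2)(1 7 4 3 8)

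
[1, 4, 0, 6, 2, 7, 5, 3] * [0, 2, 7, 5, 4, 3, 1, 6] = [2, 4, 0, 1, 7, 6, 3, 5]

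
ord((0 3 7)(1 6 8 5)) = 12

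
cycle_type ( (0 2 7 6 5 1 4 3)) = 8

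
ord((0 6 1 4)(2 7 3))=12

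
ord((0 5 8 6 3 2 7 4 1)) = 9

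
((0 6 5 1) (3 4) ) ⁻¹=(0 1 5 6) (3 4) 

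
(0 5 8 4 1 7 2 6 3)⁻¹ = (0 3 6 2 7 1 4 8 5)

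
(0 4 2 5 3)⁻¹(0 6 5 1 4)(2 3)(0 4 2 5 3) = (0 5)(1 2 4 6 3)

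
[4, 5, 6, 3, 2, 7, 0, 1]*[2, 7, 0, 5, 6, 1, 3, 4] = [6, 1, 3, 5, 0, 4, 2, 7]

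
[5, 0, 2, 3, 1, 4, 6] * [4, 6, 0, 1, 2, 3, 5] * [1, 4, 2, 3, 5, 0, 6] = [3, 5, 1, 4, 6, 2, 0]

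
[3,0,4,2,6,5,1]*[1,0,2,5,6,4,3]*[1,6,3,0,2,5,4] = [5,6,4,3,0,2,1]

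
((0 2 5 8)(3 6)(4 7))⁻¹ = (0 8 5 2)(3 6)(4 7)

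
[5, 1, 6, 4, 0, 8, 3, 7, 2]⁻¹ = [4, 1, 8, 6, 3, 0, 2, 7, 5]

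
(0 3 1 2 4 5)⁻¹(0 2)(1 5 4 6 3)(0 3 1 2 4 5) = (0 5 6 1 2)(3 4)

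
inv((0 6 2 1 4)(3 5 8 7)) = (0 4 1 2 6)(3 7 8 5)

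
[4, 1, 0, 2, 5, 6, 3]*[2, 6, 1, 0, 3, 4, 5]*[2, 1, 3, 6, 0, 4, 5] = [6, 5, 3, 1, 0, 4, 2]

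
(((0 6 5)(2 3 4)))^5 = (0 5 6)(2 4 3)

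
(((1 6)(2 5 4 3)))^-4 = ()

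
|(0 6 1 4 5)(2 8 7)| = 15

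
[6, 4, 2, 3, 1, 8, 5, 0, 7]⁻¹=[7, 4, 2, 3, 1, 6, 0, 8, 5]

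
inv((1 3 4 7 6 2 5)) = (1 5 2 6 7 4 3)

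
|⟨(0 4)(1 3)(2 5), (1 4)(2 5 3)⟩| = 720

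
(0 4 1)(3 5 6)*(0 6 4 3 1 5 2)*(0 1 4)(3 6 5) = (0 6 4 3 2 1 5)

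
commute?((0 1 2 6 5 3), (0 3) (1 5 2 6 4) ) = no:(0 1 2 6 5 3)*(0 3) (1 5 2 6 4) = (0 5) (1 6 2 4), (0 3) (1 5 2 6 4)*(0 1 2 6 5 3) = (1 3) (2 5 6 4) 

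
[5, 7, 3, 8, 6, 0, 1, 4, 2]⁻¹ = [5, 6, 8, 2, 7, 0, 4, 1, 3]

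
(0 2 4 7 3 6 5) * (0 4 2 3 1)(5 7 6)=(0 3 5 4 6 7 1)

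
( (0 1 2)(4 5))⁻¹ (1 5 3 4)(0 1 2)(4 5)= (2 4 3 5)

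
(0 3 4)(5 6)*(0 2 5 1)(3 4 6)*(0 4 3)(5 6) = (0 3 5)(1 4 2 6)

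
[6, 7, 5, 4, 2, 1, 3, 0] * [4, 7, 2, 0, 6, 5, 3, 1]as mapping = [0→3, 1→1, 2→5, 3→6, 4→2, 5→7, 6→0, 7→4]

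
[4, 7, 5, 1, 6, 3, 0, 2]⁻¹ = [6, 3, 7, 5, 0, 2, 4, 1]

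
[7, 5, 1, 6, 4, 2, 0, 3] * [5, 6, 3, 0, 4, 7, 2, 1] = [1, 7, 6, 2, 4, 3, 5, 0]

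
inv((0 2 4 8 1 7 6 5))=(0 5 6 7 1 8 4 2)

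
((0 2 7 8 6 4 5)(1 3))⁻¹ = (0 5 4 6 8 7 2)(1 3)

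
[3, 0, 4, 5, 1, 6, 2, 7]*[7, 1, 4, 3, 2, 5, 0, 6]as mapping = [0→3, 1→7, 2→2, 3→5, 4→1, 5→0, 6→4, 7→6]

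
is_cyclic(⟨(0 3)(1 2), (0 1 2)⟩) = no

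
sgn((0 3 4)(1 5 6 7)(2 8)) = 1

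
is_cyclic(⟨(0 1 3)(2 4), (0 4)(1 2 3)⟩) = no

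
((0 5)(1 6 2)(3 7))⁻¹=(0 5)(1 2 6)(3 7)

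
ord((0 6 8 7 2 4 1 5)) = 8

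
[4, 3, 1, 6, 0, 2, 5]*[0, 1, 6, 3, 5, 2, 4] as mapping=[0→5, 1→3, 2→1, 3→4, 4→0, 5→6, 6→2] 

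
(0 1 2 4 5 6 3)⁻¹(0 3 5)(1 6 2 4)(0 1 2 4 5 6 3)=(0 6 1)(2 3 4 5)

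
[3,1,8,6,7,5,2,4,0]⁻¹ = [8,1,6,0,7,5,3,4,2]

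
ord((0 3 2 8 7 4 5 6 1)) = 9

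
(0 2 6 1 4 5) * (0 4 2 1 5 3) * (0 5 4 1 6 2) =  (0 6 4 3 5 1)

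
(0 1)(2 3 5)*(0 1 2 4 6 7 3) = (0 2)(3 5 4 6 7)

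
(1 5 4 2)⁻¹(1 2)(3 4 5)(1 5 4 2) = (1 5)(2 4 3)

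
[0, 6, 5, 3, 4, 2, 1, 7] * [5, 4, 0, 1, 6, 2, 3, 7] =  [5, 3, 2, 1, 6, 0, 4, 7]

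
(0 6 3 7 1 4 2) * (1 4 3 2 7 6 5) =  (0 5 1 3 6 2)(4 7)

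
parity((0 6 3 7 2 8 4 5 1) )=even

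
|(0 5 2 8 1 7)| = 6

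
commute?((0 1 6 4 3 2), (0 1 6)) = no:(0 1 6 4 3 2)*(0 1 6) = (0 6 4 3 2 1), (0 1 6)*(0 1 6 4 3 2) = (0 6 1 4 3 2)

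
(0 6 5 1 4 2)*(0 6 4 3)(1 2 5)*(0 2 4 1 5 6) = (0 1 3 2)(4 6 5)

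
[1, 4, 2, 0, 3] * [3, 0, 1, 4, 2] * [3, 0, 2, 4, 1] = [3, 2, 0, 4, 1]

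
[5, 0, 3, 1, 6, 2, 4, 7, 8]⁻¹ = [1, 3, 5, 2, 6, 0, 4, 7, 8]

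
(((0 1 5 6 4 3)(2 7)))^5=(0 3 4 6 5 1)(2 7)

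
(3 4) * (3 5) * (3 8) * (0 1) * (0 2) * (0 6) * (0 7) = (0 1 2 6 7) (3 4 5 8) 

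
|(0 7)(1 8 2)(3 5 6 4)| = 12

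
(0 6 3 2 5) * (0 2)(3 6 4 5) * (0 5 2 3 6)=(0 4 2 6)(3 5)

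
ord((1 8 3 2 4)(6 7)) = 10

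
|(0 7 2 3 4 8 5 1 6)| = 9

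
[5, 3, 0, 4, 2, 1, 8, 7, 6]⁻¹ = [2, 5, 4, 1, 3, 0, 8, 7, 6]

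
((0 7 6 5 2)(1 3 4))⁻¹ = (0 2 5 6 7)(1 4 3)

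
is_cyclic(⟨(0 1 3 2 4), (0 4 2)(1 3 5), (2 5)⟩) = no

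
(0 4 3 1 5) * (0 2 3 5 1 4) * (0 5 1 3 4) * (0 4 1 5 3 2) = (0 3 4 5)(1 2)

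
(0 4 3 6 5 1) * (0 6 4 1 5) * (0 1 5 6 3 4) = (0 5 6 1 3)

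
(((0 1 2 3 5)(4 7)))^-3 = (0 2 5 1 3)(4 7)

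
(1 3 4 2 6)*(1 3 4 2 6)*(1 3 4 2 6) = (1 2 3 6 4)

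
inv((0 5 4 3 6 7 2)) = (0 2 7 6 3 4 5)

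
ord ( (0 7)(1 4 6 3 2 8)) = 6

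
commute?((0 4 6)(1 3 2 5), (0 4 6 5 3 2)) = no:(0 4 6)(1 3 2 5) * (0 4 6 5 3 2) = (0 6 4 5 1 2 3), (0 4 6 5 3 2) * (0 4 6)(1 3 2 5) = (0 6 1 3 5 2 4)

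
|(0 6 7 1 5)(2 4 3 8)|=20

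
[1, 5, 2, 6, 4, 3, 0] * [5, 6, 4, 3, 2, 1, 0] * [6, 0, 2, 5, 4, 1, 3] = [3, 0, 4, 6, 2, 5, 1]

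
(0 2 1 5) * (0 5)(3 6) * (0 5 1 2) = (1 5)(3 6)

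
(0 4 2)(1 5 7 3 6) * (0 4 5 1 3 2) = (0 5 7 2 4)(3 6)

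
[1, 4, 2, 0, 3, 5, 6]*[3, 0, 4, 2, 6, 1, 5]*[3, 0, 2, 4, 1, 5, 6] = [3, 6, 1, 4, 2, 0, 5]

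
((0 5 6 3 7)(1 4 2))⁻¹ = (0 7 3 6 5)(1 2 4)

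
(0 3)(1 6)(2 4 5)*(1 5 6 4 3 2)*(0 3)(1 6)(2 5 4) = (0 5 6 4 1 2)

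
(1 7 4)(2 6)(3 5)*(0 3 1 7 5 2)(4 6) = (0 3 2 4 7 6)(1 5)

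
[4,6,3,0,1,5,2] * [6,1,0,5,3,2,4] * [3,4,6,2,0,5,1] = [2,0,5,1,4,6,3]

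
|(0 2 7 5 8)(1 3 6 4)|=20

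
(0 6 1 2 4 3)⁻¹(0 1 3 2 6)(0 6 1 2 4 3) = (0 4 1 6 2)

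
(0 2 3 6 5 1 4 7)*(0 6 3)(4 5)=(0 2)(1 5)(4 7 6)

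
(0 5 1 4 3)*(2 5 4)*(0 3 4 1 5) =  (0 1 2)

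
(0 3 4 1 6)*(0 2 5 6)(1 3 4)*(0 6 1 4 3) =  (0 3 4)(1 6 2 5)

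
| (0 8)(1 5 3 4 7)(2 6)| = 10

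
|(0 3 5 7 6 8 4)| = 7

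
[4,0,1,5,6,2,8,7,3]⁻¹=[1,2,5,8,0,3,4,7,6]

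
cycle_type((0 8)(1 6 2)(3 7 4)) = 2.3^2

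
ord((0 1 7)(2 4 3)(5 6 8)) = 3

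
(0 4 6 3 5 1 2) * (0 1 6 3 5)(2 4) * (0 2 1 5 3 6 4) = (0 1)(2 5 4 6 3)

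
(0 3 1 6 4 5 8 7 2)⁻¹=(0 2 7 8 5 4 6 1 3)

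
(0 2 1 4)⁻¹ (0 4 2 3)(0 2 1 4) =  (0 1 3 2)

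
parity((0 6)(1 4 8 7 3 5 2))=odd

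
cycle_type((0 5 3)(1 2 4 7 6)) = 3.5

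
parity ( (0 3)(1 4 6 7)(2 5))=odd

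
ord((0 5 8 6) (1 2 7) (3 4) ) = 12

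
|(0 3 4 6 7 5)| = 6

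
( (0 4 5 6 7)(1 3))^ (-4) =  (0 4 5 6 7)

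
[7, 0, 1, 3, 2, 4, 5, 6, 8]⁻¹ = [1, 2, 4, 3, 5, 6, 7, 0, 8]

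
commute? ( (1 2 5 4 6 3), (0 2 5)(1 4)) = no: (1 2 5 4 6 3)*(0 2 5)(1 4) = (0 2)(1 5)(3 4 6), (0 2 5)(1 4)*(1 2 5 4 6 3) = (0 5)(1 6 3)(2 4)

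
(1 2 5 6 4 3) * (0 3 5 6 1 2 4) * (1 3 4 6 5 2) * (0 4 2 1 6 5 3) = (0 2 3 6 4 1 5)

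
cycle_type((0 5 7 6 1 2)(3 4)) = 2.6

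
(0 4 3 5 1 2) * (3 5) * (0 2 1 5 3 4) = (3 4)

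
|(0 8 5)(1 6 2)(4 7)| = 6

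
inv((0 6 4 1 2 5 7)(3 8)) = (0 7 5 2 1 4 6)(3 8)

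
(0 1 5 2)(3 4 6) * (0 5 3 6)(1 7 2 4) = (0 7 2 5 4)(1 3)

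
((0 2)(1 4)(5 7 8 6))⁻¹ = (0 2)(1 4)(5 6 8 7)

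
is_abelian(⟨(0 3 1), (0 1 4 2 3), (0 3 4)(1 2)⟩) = no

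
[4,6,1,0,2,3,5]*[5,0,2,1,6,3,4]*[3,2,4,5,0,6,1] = [1,0,3,6,4,2,5]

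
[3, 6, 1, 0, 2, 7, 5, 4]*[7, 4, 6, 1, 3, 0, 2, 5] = [1, 2, 4, 7, 6, 5, 0, 3]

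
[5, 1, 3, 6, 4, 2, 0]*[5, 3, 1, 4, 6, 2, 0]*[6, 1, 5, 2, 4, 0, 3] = [5, 2, 4, 6, 3, 1, 0]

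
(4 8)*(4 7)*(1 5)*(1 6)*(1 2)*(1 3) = (1 5 6 2 3)(4 8 7)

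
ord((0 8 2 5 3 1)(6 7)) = 6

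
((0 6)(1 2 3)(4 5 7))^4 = (1 2 3)(4 5 7)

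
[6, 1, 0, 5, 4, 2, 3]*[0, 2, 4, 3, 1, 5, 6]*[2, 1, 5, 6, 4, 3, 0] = [0, 5, 2, 3, 1, 4, 6]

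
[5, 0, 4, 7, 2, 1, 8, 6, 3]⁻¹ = [1, 5, 4, 8, 2, 0, 7, 3, 6]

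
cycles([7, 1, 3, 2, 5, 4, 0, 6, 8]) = (0 7 6)(2 3)(4 5)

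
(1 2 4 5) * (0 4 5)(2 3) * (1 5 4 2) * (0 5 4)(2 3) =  (0 3 1 2)(4 5)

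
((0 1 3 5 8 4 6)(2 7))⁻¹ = (0 6 4 8 5 3 1)(2 7)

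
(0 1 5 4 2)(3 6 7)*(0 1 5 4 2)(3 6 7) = (0 5 2 1 4)(3 7 6)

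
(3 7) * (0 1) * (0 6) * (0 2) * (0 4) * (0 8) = (0 1 6 2 4 8) (3 7) 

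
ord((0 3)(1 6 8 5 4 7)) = 6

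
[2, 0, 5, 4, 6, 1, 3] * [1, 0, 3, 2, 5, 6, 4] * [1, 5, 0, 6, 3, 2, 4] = [6, 5, 4, 2, 3, 1, 0]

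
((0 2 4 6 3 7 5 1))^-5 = (0 6 5 2 3 1 4 7)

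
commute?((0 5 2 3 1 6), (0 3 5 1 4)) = no:(0 5 2 3 1 6) * (0 3 5 1 4) = (0 1 6 3 4)(2 5), (0 3 5 1 4) * (0 5 2 3 1 6) = (0 1 4 5 6)(2 3)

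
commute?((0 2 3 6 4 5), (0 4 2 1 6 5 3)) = no:(0 2 3 6 4 5)*(0 4 2 1 6 5 3) = (0 1 6 2)(3 5 4), (0 4 2 1 6 5 3)*(0 2 3 6 4 5) = (0 5 6)(1 4 3 2)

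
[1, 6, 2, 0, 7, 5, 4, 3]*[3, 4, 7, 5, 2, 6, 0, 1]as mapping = [0→4, 1→0, 2→7, 3→3, 4→1, 5→6, 6→2, 7→5]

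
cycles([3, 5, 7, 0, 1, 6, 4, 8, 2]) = (0 3) (1 5 6 4) (2 7 8) 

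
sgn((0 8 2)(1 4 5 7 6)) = 1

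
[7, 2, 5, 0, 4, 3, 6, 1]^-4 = [1, 5, 3, 7, 4, 0, 6, 2]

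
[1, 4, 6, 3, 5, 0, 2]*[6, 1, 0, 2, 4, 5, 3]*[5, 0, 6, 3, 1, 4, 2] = [0, 1, 3, 6, 4, 2, 5] 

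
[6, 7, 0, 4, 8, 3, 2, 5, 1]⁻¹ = [2, 8, 6, 5, 3, 7, 0, 1, 4]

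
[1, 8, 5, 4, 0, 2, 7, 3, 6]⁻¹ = [4, 0, 5, 7, 3, 2, 8, 6, 1]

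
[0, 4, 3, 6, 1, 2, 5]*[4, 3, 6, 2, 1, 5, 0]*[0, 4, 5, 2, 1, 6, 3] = [1, 4, 5, 0, 2, 3, 6]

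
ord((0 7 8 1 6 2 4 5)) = 8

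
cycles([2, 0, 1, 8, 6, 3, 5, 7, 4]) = (0 2 1)(3 8 4 6 5)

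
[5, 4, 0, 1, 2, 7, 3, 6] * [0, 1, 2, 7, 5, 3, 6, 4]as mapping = [0→3, 1→5, 2→0, 3→1, 4→2, 5→4, 6→7, 7→6]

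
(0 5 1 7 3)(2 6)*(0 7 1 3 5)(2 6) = (3 7 5)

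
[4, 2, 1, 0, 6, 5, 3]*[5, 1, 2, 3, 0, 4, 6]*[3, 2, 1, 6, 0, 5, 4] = [3, 1, 2, 5, 4, 0, 6]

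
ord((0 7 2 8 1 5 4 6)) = 8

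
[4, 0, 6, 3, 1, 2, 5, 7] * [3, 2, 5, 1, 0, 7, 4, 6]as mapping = [0→0, 1→3, 2→4, 3→1, 4→2, 5→5, 6→7, 7→6]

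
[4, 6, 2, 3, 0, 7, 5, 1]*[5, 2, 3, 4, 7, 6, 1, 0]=[7, 1, 3, 4, 5, 0, 6, 2]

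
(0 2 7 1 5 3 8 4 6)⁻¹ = (0 6 4 8 3 5 1 7 2)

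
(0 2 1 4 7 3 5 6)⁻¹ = (0 6 5 3 7 4 1 2)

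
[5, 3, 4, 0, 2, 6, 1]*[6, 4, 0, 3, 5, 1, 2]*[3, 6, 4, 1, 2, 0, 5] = [6, 1, 0, 5, 3, 4, 2]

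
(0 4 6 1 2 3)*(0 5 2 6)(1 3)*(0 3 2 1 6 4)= (1 4 3 5)(2 6)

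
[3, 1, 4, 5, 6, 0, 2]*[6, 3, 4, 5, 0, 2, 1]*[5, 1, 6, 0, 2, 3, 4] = [3, 0, 5, 6, 1, 4, 2]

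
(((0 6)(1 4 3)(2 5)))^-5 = (0 6)(1 4 3)(2 5)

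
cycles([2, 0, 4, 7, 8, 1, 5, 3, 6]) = (0 2 4 8 6 5 1)(3 7)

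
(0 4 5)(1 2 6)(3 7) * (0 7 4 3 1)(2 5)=(0 3 4 2 6)(1 5 7)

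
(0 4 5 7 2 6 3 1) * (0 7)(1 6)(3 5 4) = (0 3 6 5)(1 7 2)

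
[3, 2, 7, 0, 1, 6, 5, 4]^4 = [0, 1, 2, 3, 4, 5, 6, 7]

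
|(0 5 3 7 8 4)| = 6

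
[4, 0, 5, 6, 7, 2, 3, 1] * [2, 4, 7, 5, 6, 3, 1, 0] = [6, 2, 3, 1, 0, 7, 5, 4]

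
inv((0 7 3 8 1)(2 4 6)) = (0 1 8 3 7)(2 6 4)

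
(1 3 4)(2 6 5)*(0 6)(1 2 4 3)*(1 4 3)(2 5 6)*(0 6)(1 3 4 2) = (0 1 2 6)(4 5)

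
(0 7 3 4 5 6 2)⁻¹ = (0 2 6 5 4 3 7)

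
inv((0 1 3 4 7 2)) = (0 2 7 4 3 1)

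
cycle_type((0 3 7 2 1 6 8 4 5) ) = 9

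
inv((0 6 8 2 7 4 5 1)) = (0 1 5 4 7 2 8 6)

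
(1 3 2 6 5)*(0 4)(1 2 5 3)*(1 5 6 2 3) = (0 4)(1 5 3 6)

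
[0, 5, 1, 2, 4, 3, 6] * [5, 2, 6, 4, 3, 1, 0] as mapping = [0→5, 1→1, 2→2, 3→6, 4→3, 5→4, 6→0] 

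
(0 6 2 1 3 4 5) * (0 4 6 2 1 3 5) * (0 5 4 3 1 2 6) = (0 6 2 1 4 5 3)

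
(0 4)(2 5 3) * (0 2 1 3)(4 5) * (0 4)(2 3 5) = (0 2)(1 5 4 3)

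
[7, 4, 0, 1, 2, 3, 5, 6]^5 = [1, 6, 3, 7, 5, 0, 2, 4]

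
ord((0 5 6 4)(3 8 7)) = 12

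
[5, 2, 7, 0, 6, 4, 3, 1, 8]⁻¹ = [3, 7, 1, 6, 5, 0, 4, 2, 8]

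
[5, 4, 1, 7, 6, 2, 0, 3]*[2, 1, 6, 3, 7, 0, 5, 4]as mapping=[0→0, 1→7, 2→1, 3→4, 4→5, 5→6, 6→2, 7→3]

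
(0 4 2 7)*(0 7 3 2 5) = (0 4 5)(2 3)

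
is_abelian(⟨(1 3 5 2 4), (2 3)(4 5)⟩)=no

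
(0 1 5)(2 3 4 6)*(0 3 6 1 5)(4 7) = (0 5 3 7 4 1)(2 6)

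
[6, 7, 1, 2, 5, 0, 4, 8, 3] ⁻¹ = [5, 2, 3, 8, 6, 4, 0, 1, 7] 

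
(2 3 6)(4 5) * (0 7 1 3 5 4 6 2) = (0 7 1 3 2 5 6)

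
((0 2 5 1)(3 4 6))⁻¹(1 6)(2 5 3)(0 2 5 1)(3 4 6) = (0 3)(1 4 5)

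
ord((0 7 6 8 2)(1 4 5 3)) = 20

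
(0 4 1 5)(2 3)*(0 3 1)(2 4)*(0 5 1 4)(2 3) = (0 3)(2 4 5)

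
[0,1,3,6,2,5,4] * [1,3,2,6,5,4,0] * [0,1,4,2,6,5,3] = [1,2,3,0,4,6,5]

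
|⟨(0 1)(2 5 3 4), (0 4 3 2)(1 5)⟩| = 360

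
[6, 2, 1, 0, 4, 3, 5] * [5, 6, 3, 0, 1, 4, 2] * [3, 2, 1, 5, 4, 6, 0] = [1, 5, 0, 6, 2, 3, 4]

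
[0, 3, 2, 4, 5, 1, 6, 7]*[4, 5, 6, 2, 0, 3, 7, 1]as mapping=[0→4, 1→2, 2→6, 3→0, 4→3, 5→5, 6→7, 7→1]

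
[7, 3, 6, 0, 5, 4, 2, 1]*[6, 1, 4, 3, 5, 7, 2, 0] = [0, 3, 2, 6, 7, 5, 4, 1]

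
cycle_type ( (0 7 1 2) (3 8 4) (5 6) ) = 2.3.4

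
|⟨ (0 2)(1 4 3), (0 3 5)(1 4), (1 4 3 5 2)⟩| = 720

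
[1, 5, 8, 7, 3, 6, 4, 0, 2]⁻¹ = [7, 0, 8, 4, 6, 1, 5, 3, 2]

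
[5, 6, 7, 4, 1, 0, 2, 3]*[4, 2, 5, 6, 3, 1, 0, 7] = [1, 0, 7, 3, 2, 4, 5, 6]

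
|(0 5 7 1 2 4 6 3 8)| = 9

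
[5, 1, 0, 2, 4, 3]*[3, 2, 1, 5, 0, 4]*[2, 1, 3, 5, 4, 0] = [4, 3, 5, 1, 2, 0]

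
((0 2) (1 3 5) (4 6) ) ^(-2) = (1 3 5) 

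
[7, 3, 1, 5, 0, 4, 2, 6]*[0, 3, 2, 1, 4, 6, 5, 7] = [7, 1, 3, 6, 0, 4, 2, 5]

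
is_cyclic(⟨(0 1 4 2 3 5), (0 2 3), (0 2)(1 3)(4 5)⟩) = no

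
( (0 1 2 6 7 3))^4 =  (0 7 2)(1 3 6)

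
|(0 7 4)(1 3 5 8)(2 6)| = 12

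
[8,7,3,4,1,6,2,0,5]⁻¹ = [7,4,6,2,3,8,5,1,0]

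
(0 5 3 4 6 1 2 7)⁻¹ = (0 7 2 1 6 4 3 5)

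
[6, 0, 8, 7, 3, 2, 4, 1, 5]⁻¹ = [1, 7, 5, 4, 6, 8, 0, 3, 2]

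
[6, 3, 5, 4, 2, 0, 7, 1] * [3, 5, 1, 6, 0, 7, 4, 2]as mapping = [0→4, 1→6, 2→7, 3→0, 4→1, 5→3, 6→2, 7→5]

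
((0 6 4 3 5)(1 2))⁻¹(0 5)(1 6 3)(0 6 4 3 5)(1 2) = (0 6)(2 4 5)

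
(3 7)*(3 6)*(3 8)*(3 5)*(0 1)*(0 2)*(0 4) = (0 1 2 4)(3 7 6 8 5)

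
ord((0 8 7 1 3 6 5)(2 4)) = 14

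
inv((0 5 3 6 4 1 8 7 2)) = (0 2 7 8 1 4 6 3 5)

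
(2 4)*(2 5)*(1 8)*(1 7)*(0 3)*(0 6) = (0 3 6)(1 8 7)(2 4 5)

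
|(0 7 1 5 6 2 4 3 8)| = 9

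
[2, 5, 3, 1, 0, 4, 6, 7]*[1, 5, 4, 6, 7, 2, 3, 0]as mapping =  [0→4, 1→2, 2→6, 3→5, 4→1, 5→7, 6→3, 7→0]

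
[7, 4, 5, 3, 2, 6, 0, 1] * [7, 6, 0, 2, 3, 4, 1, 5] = [5, 3, 4, 2, 0, 1, 7, 6]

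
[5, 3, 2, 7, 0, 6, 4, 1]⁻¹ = [4, 7, 2, 1, 6, 0, 5, 3]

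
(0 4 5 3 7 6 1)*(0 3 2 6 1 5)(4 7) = (0 7 1 3 4)(2 6 5)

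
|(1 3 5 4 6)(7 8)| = 10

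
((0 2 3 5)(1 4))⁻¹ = (0 5 3 2)(1 4)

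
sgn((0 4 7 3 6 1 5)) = 1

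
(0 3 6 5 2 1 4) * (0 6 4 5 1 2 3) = (1 5 3 4 6)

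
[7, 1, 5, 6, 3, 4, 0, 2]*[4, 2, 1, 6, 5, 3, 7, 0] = [0, 2, 3, 7, 6, 5, 4, 1]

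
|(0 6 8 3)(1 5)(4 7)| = 4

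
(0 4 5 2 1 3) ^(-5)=(0 4 5 2 1 3) 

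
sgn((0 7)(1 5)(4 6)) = -1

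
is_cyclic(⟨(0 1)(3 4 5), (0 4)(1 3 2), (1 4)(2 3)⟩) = no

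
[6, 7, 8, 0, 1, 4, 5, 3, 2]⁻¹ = [3, 4, 8, 7, 5, 6, 0, 1, 2]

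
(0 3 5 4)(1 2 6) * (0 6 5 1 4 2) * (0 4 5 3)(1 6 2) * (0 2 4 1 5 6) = (0 2 3)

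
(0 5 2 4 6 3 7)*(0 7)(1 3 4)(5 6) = (0 6 4 5 2 1 3)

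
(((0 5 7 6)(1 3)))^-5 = (0 6 7 5)(1 3)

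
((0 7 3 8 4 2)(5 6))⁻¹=(0 2 4 8 3 7)(5 6)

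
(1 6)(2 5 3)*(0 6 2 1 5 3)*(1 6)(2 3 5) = (0 1 3 6 2 5)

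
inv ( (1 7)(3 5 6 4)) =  (1 7)(3 4 6 5)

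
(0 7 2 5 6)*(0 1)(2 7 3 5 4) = (0 3 5 6 1)(2 4)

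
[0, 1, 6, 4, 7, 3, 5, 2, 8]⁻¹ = [0, 1, 7, 5, 3, 6, 2, 4, 8]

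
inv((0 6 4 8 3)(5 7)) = (0 3 8 4 6)(5 7)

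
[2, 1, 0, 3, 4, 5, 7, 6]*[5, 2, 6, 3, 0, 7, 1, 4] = [6, 2, 5, 3, 0, 7, 4, 1]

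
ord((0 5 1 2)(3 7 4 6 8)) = 20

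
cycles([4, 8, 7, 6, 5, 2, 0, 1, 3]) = (0 4 5 2 7 1 8 3 6) 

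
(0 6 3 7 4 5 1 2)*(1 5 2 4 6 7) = (0 7 6 3 1 4 2)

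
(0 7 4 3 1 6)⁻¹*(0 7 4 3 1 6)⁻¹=(0 1 4)(3 7 6)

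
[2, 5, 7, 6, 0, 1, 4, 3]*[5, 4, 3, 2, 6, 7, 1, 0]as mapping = [0→3, 1→7, 2→0, 3→1, 4→5, 5→4, 6→6, 7→2]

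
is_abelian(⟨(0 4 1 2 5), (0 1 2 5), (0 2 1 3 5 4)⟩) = no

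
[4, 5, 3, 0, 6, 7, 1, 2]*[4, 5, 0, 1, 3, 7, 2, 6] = [3, 7, 1, 4, 2, 6, 5, 0]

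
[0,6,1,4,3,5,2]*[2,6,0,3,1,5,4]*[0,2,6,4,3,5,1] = [6,3,1,2,4,5,0]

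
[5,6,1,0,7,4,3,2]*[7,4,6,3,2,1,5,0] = [1,5,4,7,0,2,3,6] 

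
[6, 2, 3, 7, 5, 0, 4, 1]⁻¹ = [5, 7, 1, 2, 6, 4, 0, 3]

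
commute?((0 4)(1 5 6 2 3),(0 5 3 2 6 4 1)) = no:(0 4)(1 5 6 2 3) * (0 5 3 2 6 4 1) = (0 1 3)(4 5),(0 5 3 2 6 4 1) * (0 4)(1 5 6 2 3) = (0 6)(1 4 5)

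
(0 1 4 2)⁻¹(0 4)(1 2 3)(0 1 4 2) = (0 3 4)(1 2)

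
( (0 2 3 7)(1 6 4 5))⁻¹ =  (0 7 3 2)(1 5 4 6)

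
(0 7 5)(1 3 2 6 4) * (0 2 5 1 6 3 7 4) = (0 4 6)(1 7)(2 3 5)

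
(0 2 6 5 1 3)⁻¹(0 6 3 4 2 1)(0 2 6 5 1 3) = (0 4 6 3 2 5)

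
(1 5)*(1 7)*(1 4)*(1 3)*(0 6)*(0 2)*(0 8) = (0 6 2 8)(1 5 7 4 3)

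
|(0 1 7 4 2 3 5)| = 7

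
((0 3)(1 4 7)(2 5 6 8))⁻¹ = (0 3)(1 7 4)(2 8 6 5)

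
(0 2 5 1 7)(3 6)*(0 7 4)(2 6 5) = (0 6 3 5 1 4)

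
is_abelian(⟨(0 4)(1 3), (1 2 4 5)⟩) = no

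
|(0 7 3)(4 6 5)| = 3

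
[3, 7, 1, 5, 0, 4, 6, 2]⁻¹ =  [4, 2, 7, 0, 5, 3, 6, 1]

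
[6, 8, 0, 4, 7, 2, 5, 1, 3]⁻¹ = [2, 7, 5, 8, 3, 6, 0, 4, 1]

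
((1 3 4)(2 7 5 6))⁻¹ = (1 4 3)(2 6 5 7)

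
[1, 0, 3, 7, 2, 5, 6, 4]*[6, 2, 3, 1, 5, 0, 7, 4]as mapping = [0→2, 1→6, 2→1, 3→4, 4→3, 5→0, 6→7, 7→5]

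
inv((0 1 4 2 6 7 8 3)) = (0 3 8 7 6 2 4 1)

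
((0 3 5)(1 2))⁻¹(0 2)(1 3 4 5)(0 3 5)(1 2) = (0 2 5 4)(1 3)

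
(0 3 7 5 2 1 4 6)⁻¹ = (0 6 4 1 2 5 7 3)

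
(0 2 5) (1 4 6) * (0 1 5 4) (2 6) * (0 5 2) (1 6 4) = (0 4) (1 5 6 2) 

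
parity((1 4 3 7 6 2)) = odd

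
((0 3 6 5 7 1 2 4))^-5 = (0 5 2 3 7 4 6 1)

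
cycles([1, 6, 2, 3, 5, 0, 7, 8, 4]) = (0 1 6 7 8 4 5)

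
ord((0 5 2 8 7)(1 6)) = 10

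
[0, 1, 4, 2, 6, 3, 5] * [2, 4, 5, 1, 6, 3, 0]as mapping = [0→2, 1→4, 2→6, 3→5, 4→0, 5→1, 6→3]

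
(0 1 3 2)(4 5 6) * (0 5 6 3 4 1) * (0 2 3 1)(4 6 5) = (0 2 4 5 1 6)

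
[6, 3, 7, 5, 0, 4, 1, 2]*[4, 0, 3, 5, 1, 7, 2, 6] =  [2, 5, 6, 7, 4, 1, 0, 3]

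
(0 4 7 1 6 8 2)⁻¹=(0 2 8 6 1 7 4)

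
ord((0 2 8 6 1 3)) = 6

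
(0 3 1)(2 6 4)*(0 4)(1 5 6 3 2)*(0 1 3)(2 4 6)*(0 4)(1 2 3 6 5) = (1 5 3)(2 4 6)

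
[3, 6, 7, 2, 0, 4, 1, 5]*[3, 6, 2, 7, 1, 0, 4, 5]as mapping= [0→7, 1→4, 2→5, 3→2, 4→3, 5→1, 6→6, 7→0]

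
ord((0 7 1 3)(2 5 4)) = 12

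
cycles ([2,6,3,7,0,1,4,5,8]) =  (0 2 3 7 5 1 6 4)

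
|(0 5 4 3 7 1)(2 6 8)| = 6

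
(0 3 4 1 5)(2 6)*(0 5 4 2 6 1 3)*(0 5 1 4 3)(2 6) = (0 5 1 3 6 2 4)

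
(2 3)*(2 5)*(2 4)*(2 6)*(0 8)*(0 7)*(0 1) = (0 8 7 1)(2 3 5 4 6)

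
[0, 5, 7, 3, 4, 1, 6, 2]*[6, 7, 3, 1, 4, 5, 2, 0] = [6, 5, 0, 1, 4, 7, 2, 3]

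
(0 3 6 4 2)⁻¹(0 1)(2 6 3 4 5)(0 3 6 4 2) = (0 4 6 2 5)(1 3)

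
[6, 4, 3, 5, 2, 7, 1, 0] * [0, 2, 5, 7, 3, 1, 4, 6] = [4, 3, 7, 1, 5, 6, 2, 0] 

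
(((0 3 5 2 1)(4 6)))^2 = (0 5 1 3 2)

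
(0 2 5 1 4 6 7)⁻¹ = (0 7 6 4 1 5 2)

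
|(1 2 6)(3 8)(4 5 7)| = 6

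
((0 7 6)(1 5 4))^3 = ()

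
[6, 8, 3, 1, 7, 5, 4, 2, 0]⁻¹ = [8, 3, 7, 2, 6, 5, 0, 4, 1]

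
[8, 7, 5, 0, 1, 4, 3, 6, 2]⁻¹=[3, 4, 8, 6, 5, 2, 7, 1, 0]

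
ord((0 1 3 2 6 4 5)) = 7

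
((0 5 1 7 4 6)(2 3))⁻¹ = (0 6 4 7 1 5)(2 3)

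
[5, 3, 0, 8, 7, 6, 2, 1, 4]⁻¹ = [2, 7, 6, 1, 8, 0, 5, 4, 3]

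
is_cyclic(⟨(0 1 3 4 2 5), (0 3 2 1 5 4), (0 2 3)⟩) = no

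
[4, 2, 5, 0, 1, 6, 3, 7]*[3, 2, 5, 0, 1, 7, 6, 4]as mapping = [0→1, 1→5, 2→7, 3→3, 4→2, 5→6, 6→0, 7→4]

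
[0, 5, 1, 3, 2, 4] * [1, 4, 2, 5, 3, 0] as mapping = [0→1, 1→0, 2→4, 3→5, 4→2, 5→3] 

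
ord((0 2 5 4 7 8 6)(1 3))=14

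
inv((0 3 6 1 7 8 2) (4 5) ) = (0 2 8 7 1 6 3) (4 5) 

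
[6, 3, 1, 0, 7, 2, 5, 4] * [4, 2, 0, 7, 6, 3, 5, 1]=[5, 7, 2, 4, 1, 0, 3, 6]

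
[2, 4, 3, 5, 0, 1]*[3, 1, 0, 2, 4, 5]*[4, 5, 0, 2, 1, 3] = [4, 1, 0, 3, 2, 5]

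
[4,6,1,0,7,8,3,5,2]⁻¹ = [3,2,8,6,0,7,1,4,5]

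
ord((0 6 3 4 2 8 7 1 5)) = 9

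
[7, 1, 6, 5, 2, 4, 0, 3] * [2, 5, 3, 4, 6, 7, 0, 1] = [1, 5, 0, 7, 3, 6, 2, 4]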